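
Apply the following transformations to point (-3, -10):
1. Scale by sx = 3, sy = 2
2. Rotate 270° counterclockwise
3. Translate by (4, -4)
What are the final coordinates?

Step 1: Scale → (-9, -20)
Step 2: Rotate 270° → (-20, 9)
Step 3: Translate → (-16, 5)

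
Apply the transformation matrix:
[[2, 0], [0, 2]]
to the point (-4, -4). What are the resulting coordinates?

Matrix multiplication:
[[2, 0], [0, 2]] × [-4, -4]ᵀ
= [(2)(-4) + (0)(-4), (0)(-4) + (2)(-4)]ᵀ
= [-8, -8]ᵀ
Result: (-8, -8)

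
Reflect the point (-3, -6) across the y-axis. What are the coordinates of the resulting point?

Reflection across y-axis: (-3, -6) → (3, -6)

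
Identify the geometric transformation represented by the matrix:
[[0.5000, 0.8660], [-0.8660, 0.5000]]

This matrix represents: rotation by 300° counterclockwise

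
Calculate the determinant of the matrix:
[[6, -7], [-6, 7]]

For a 2×2 matrix [[a, b], [c, d]], det = ad - bc
det = (6)(7) - (-7)(-6) = 42 - 42 = 0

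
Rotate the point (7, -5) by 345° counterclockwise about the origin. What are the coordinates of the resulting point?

Rotation matrix for 345°: [[cos 345°, -sin 345°], [sin 345°, cos 345°]] ≈ [[0.965926, 0.258819], [-0.258819, 0.965926]]
[[0.965926, 0.258819], [-0.258819, 0.965926]] × [7, -5]ᵀ ≈ [5.4674, -6.6414]ᵀ
Result: (5.4674, -6.6414)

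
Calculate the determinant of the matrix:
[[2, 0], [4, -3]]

For a 2×2 matrix [[a, b], [c, d]], det = ad - bc
det = (2)(-3) - (0)(4) = -6 - 0 = -6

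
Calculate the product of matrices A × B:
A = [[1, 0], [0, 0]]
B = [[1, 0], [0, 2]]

Matrix multiplication:
C[0][0] = 1×1 + 0×0 = 1
C[0][1] = 1×0 + 0×2 = 0
C[1][0] = 0×1 + 0×0 = 0
C[1][1] = 0×0 + 0×2 = 0
Result: [[1, 0], [0, 0]]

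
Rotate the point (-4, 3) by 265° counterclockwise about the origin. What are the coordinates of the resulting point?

Rotation matrix for 265°: [[cos 265°, -sin 265°], [sin 265°, cos 265°]] ≈ [[-0.087156, 0.996195], [-0.996195, -0.087156]]
[[-0.087156, 0.996195], [-0.996195, -0.087156]] × [-4, 3]ᵀ ≈ [3.3372, 3.7233]ᵀ
Result: (3.3372, 3.7233)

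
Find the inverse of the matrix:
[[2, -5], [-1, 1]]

For [[a,b],[c,d]], inverse = (1/det)·[[d,-b],[-c,a]]
det = (2)(1) - (-5)(-1) = 2 - 5 = -3
Inverse = (1/-3)·[[1, 5], [1, 2]]
= [[-1/3, -5/3], [-1/3, -2/3]]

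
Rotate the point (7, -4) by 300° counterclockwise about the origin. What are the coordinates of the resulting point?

Rotation matrix for 300°: [[cos 300°, -sin 300°], [sin 300°, cos 300°]] ≈ [[0.500000, 0.866025], [-0.866025, 0.500000]]
[[0.500000, 0.866025], [-0.866025, 0.500000]] × [7, -4]ᵀ ≈ [0.0359, -8.0622]ᵀ
Result: (0.0359, -8.0622)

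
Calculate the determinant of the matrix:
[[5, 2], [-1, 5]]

For a 2×2 matrix [[a, b], [c, d]], det = ad - bc
det = (5)(5) - (2)(-1) = 25 - -2 = 27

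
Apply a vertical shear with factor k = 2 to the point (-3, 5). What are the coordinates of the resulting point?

Shear matrix for vertical shear with factor k = 2:
[[1, 0], [2, 1]]
Result: (-3, 5) → (-3, -1)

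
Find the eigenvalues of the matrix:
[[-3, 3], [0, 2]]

Characteristic equation: det(A - λI) = 0
λ² - (trace)λ + (det) = 0
trace = -3 + 2 = -1, det = (-3)(2) - (3)(0) = -6
λ² - (-1)λ + (-6) = 0
λ = (-1 ± √((-1)² - 4·(-6))) / 2 = (-1 ± √25) / 2
Solving: λ = -3, 2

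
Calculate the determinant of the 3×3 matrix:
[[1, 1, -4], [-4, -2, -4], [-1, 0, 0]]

Expansion along first row:
det = 1·det([[-2,-4],[0,0]]) - 1·det([[-4,-4],[-1,0]]) + -4·det([[-4,-2],[-1,0]])
    = 1·(-2·0 - -4·0) - 1·(-4·0 - -4·-1) + -4·(-4·0 - -2·-1)
    = 1·0 - 1·-4 + -4·-2
    = 0 + 4 + 8 = 12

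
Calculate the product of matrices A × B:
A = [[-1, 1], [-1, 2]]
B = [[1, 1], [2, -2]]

Matrix multiplication:
C[0][0] = -1×1 + 1×2 = 1
C[0][1] = -1×1 + 1×-2 = -3
C[1][0] = -1×1 + 2×2 = 3
C[1][1] = -1×1 + 2×-2 = -5
Result: [[1, -3], [3, -5]]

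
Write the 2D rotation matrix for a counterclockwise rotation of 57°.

Rotation matrix formula: [[cos θ, -sin θ], [sin θ, cos θ]]
For θ = 57°:
cos(57°) = 0.5446
sin(57°) = 0.8387
Result: [[0.5446, -0.8387], [0.8387, 0.5446]]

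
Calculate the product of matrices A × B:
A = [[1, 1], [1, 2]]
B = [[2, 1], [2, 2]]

Matrix multiplication:
C[0][0] = 1×2 + 1×2 = 4
C[0][1] = 1×1 + 1×2 = 3
C[1][0] = 1×2 + 2×2 = 6
C[1][1] = 1×1 + 2×2 = 5
Result: [[4, 3], [6, 5]]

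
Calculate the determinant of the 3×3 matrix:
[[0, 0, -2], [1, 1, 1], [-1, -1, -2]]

Expansion along first row:
det = 0·det([[1,1],[-1,-2]]) - 0·det([[1,1],[-1,-2]]) + -2·det([[1,1],[-1,-1]])
    = 0·(1·-2 - 1·-1) - 0·(1·-2 - 1·-1) + -2·(1·-1 - 1·-1)
    = 0·-1 - 0·-1 + -2·0
    = 0 + 0 + 0 = 0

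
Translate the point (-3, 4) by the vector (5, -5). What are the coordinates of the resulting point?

Translation by (5, -5) (homogeneous matrix [[1, 0, 5], [0, 1, -5], [0, 0, 1]]):
x' = -3 + 5 = 2
y' = 4 + -5 = -1
Result: (2, -1)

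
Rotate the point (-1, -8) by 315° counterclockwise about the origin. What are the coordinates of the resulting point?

Rotation matrix for 315°: [[cos 315°, -sin 315°], [sin 315°, cos 315°]] ≈ [[0.707107, 0.707107], [-0.707107, 0.707107]]
[[0.707107, 0.707107], [-0.707107, 0.707107]] × [-1, -8]ᵀ ≈ [-6.3640, -4.9497]ᵀ
Result: (-6.3640, -4.9497)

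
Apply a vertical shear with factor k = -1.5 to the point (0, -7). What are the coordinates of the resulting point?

Shear matrix for vertical shear with factor k = -1.5:
[[1, 0], [-1.50, 1]]
Result: (0, -7) → (0, -7)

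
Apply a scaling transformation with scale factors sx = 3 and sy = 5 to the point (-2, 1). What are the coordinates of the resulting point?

Scaling matrix:
[[3, 0], [0, 5]]
Result: (-2 × 3, 1 × 5) = (-6, 5)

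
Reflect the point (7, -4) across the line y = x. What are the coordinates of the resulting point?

Reflection across line y = x: (7, -4) → (-4, 7)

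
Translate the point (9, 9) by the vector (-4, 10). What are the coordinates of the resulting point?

Translation by (-4, 10) (homogeneous matrix [[1, 0, -4], [0, 1, 10], [0, 0, 1]]):
x' = 9 + -4 = 5
y' = 9 + 10 = 19
Result: (5, 19)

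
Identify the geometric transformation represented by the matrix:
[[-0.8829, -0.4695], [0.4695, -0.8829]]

This matrix represents: rotation by 152° counterclockwise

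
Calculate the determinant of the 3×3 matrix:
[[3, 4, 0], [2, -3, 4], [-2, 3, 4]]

Expansion along first row:
det = 3·det([[-3,4],[3,4]]) - 4·det([[2,4],[-2,4]]) + 0·det([[2,-3],[-2,3]])
    = 3·(-3·4 - 4·3) - 4·(2·4 - 4·-2) + 0·(2·3 - -3·-2)
    = 3·-24 - 4·16 + 0·0
    = -72 + -64 + 0 = -136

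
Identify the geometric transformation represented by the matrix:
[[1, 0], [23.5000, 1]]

This matrix represents: vertical shear with factor 23.5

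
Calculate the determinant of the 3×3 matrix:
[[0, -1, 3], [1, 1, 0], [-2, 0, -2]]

Expansion along first row:
det = 0·det([[1,0],[0,-2]]) - -1·det([[1,0],[-2,-2]]) + 3·det([[1,1],[-2,0]])
    = 0·(1·-2 - 0·0) - -1·(1·-2 - 0·-2) + 3·(1·0 - 1·-2)
    = 0·-2 - -1·-2 + 3·2
    = 0 + -2 + 6 = 4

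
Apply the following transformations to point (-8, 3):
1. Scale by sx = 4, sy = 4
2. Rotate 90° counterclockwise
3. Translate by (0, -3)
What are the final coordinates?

Step 1: Scale → (-32, 12)
Step 2: Rotate 90° → (-12, -32)
Step 3: Translate → (-12, -35)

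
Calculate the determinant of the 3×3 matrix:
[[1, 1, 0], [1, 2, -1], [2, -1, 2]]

Expansion along first row:
det = 1·det([[2,-1],[-1,2]]) - 1·det([[1,-1],[2,2]]) + 0·det([[1,2],[2,-1]])
    = 1·(2·2 - -1·-1) - 1·(1·2 - -1·2) + 0·(1·-1 - 2·2)
    = 1·3 - 1·4 + 0·-5
    = 3 + -4 + 0 = -1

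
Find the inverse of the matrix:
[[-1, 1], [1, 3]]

For [[a,b],[c,d]], inverse = (1/det)·[[d,-b],[-c,a]]
det = (-1)(3) - (1)(1) = -3 - 1 = -4
Inverse = (1/-4)·[[3, -1], [-1, -1]]
= [[-3/4, 1/4], [1/4, 1/4]]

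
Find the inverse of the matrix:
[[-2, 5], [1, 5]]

For [[a,b],[c,d]], inverse = (1/det)·[[d,-b],[-c,a]]
det = (-2)(5) - (5)(1) = -10 - 5 = -15
Inverse = (1/-15)·[[5, -5], [-1, -2]]
= [[-1/3, 1/3], [1/15, 2/15]]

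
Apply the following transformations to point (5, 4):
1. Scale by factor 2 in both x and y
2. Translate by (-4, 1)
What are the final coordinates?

Step 1: Scale (5, 4) by 2 → (10, 8)
Step 2: Translate by (-4, 1) → (6, 9)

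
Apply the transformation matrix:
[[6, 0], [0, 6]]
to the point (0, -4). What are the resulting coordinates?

Matrix multiplication:
[[6, 0], [0, 6]] × [0, -4]ᵀ
= [(6)(0) + (0)(-4), (0)(0) + (6)(-4)]ᵀ
= [0, -24]ᵀ
Result: (0, -24)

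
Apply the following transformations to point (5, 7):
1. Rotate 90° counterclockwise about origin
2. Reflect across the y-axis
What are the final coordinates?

Step 1: Rotate 90° → (-7, 5)
Step 2: Reflect across y-axis → (7, 5)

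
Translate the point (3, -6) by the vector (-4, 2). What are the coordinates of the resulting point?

Translation by (-4, 2) (homogeneous matrix [[1, 0, -4], [0, 1, 2], [0, 0, 1]]):
x' = 3 + -4 = -1
y' = -6 + 2 = -4
Result: (-1, -4)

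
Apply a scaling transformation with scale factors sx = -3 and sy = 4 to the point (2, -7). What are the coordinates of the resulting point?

Scaling matrix:
[[-3, 0], [0, 4]]
Result: (2 × -3, -7 × 4) = (-6, -28)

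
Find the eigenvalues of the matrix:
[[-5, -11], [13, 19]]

Characteristic equation: det(A - λI) = 0
λ² - (trace)λ + (det) = 0
trace = -5 + 19 = 14, det = (-5)(19) - (-11)(13) = 48
λ² - (14)λ + (48) = 0
λ = (14 ± √((14)² - 4·(48))) / 2 = (14 ± √4) / 2
Solving: λ = 6, 8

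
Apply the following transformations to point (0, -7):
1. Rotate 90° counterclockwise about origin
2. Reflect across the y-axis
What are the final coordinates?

Step 1: Rotate 90° → (7, 0)
Step 2: Reflect across y-axis → (-7, 0)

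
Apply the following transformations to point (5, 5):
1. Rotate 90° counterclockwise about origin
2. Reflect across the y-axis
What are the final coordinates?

Step 1: Rotate 90° → (-5, 5)
Step 2: Reflect across y-axis → (5, 5)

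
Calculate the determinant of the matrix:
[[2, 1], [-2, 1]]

For a 2×2 matrix [[a, b], [c, d]], det = ad - bc
det = (2)(1) - (1)(-2) = 2 - -2 = 4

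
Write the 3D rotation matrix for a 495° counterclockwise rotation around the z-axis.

Rotation matrix for counterclockwise 495° around z-axis:
cos(495°) = -√2/2, sin(495°) = √2/2
Result: [[-√2/2, -√2/2, 0], [√2/2, -√2/2, 0], [0, 0, 1]]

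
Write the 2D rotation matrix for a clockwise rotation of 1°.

Rotation matrix formula: [[cos θ, -sin θ], [sin θ, cos θ]]
A clockwise rotation by 1° is equivalent to a counterclockwise rotation by -1°.
For θ = -1°:
cos(-1°) = 0.9998
sin(-1°) = -0.0175
Result: [[0.9998, 0.0175], [-0.0175, 0.9998]]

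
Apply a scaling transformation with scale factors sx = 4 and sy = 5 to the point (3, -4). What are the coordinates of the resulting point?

Scaling matrix:
[[4, 0], [0, 5]]
Result: (3 × 4, -4 × 5) = (12, -20)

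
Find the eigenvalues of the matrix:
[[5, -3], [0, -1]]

Characteristic equation: det(A - λI) = 0
λ² - (trace)λ + (det) = 0
trace = 5 + -1 = 4, det = (5)(-1) - (-3)(0) = -5
λ² - (4)λ + (-5) = 0
λ = (4 ± √((4)² - 4·(-5))) / 2 = (4 ± √36) / 2
Solving: λ = -1, 5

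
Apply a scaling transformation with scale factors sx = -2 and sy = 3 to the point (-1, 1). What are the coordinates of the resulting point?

Scaling matrix:
[[-2, 0], [0, 3]]
Result: (-1 × -2, 1 × 3) = (2, 3)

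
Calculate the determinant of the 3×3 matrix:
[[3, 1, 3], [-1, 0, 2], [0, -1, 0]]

Expansion along first row:
det = 3·det([[0,2],[-1,0]]) - 1·det([[-1,2],[0,0]]) + 3·det([[-1,0],[0,-1]])
    = 3·(0·0 - 2·-1) - 1·(-1·0 - 2·0) + 3·(-1·-1 - 0·0)
    = 3·2 - 1·0 + 3·1
    = 6 + 0 + 3 = 9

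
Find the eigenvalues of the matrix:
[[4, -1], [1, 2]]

Characteristic equation: det(A - λI) = 0
λ² - (trace)λ + (det) = 0
trace = 4 + 2 = 6, det = (4)(2) - (-1)(1) = 9
λ² - (6)λ + (9) = 0
λ = (6 ± √((6)² - 4·(9))) / 2 = (6 ± √0) / 2
Solving: λ = 3, 3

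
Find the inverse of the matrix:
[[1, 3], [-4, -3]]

For [[a,b],[c,d]], inverse = (1/det)·[[d,-b],[-c,a]]
det = (1)(-3) - (3)(-4) = -3 - -12 = 9
Inverse = (1/9)·[[-3, -3], [4, 1]]
= [[-1/3, -1/3], [4/9, 1/9]]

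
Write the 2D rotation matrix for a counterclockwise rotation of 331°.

Rotation matrix formula: [[cos θ, -sin θ], [sin θ, cos θ]]
For θ = 331°:
cos(331°) = 0.8746
sin(331°) = -0.4848
Result: [[0.8746, 0.4848], [-0.4848, 0.8746]]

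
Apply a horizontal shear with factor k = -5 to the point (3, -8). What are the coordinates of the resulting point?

Shear matrix for horizontal shear with factor k = -5:
[[1, -5], [0, 1]]
Result: (3, -8) → (43, -8)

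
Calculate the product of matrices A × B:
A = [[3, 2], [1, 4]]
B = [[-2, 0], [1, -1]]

Matrix multiplication:
C[0][0] = 3×-2 + 2×1 = -4
C[0][1] = 3×0 + 2×-1 = -2
C[1][0] = 1×-2 + 4×1 = 2
C[1][1] = 1×0 + 4×-1 = -4
Result: [[-4, -2], [2, -4]]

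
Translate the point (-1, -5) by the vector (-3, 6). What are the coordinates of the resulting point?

Translation by (-3, 6) (homogeneous matrix [[1, 0, -3], [0, 1, 6], [0, 0, 1]]):
x' = -1 + -3 = -4
y' = -5 + 6 = 1
Result: (-4, 1)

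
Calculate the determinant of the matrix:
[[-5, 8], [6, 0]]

For a 2×2 matrix [[a, b], [c, d]], det = ad - bc
det = (-5)(0) - (8)(6) = 0 - 48 = -48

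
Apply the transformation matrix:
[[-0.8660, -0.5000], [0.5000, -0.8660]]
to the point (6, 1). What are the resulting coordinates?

Matrix multiplication:
[[-0.8660, -0.5000], [0.5000, -0.8660]] × [6, 1]ᵀ
= [(-0.8660)(6) + (-0.5000)(1), (0.5000)(6) + (-0.8660)(1)]ᵀ
= [-5.6960, 2.1340]ᵀ
Result: (-5.6960, 2.1340)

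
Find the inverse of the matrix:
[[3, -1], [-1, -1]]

For [[a,b],[c,d]], inverse = (1/det)·[[d,-b],[-c,a]]
det = (3)(-1) - (-1)(-1) = -3 - 1 = -4
Inverse = (1/-4)·[[-1, 1], [1, 3]]
= [[1/4, -1/4], [-1/4, -3/4]]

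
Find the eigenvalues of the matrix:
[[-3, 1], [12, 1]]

Characteristic equation: det(A - λI) = 0
λ² - (trace)λ + (det) = 0
trace = -3 + 1 = -2, det = (-3)(1) - (1)(12) = -15
λ² - (-2)λ + (-15) = 0
λ = (-2 ± √((-2)² - 4·(-15))) / 2 = (-2 ± √64) / 2
Solving: λ = -5, 3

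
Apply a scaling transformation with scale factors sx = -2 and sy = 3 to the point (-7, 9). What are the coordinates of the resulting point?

Scaling matrix:
[[-2, 0], [0, 3]]
Result: (-7 × -2, 9 × 3) = (14, 27)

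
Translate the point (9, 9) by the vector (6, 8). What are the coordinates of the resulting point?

Translation by (6, 8) (homogeneous matrix [[1, 0, 6], [0, 1, 8], [0, 0, 1]]):
x' = 9 + 6 = 15
y' = 9 + 8 = 17
Result: (15, 17)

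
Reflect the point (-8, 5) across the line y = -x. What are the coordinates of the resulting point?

Reflection across line y = -x: (-8, 5) → (-5, 8)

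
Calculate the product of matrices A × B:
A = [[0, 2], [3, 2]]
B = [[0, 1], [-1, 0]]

Matrix multiplication:
C[0][0] = 0×0 + 2×-1 = -2
C[0][1] = 0×1 + 2×0 = 0
C[1][0] = 3×0 + 2×-1 = -2
C[1][1] = 3×1 + 2×0 = 3
Result: [[-2, 0], [-2, 3]]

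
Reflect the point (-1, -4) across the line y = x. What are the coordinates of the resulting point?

Reflection across line y = x: (-1, -4) → (-4, -1)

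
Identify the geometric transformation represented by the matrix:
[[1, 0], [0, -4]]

This matrix represents: non-uniform scaling by sx = 1, sy = -4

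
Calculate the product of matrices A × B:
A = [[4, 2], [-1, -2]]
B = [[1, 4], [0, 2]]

Matrix multiplication:
C[0][0] = 4×1 + 2×0 = 4
C[0][1] = 4×4 + 2×2 = 20
C[1][0] = -1×1 + -2×0 = -1
C[1][1] = -1×4 + -2×2 = -8
Result: [[4, 20], [-1, -8]]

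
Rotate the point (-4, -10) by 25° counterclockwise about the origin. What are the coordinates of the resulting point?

Rotation matrix for 25°: [[cos 25°, -sin 25°], [sin 25°, cos 25°]] ≈ [[0.906308, -0.422618], [0.422618, 0.906308]]
[[0.906308, -0.422618], [0.422618, 0.906308]] × [-4, -10]ᵀ ≈ [0.6010, -10.7536]ᵀ
Result: (0.6010, -10.7536)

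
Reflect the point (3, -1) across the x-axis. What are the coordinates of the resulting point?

Reflection across x-axis: (3, -1) → (3, 1)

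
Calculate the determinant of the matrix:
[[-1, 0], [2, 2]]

For a 2×2 matrix [[a, b], [c, d]], det = ad - bc
det = (-1)(2) - (0)(2) = -2 - 0 = -2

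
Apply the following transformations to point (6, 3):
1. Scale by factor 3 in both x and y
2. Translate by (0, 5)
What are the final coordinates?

Step 1: Scale (6, 3) by 3 → (18, 9)
Step 2: Translate by (0, 5) → (18, 14)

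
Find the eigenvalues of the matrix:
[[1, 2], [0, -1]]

Characteristic equation: det(A - λI) = 0
λ² - (trace)λ + (det) = 0
trace = 1 + -1 = 0, det = (1)(-1) - (2)(0) = -1
λ² - (0)λ + (-1) = 0
λ = (0 ± √((0)² - 4·(-1))) / 2 = (0 ± √4) / 2
Solving: λ = -1, 1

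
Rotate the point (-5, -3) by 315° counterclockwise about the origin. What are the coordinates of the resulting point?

Rotation matrix for 315°: [[cos 315°, -sin 315°], [sin 315°, cos 315°]] ≈ [[0.707107, 0.707107], [-0.707107, 0.707107]]
[[0.707107, 0.707107], [-0.707107, 0.707107]] × [-5, -3]ᵀ ≈ [-5.6569, 1.4142]ᵀ
Result: (-5.6569, 1.4142)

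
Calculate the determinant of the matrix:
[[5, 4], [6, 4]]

For a 2×2 matrix [[a, b], [c, d]], det = ad - bc
det = (5)(4) - (4)(6) = 20 - 24 = -4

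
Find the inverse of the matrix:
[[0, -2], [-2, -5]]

For [[a,b],[c,d]], inverse = (1/det)·[[d,-b],[-c,a]]
det = (0)(-5) - (-2)(-2) = 0 - 4 = -4
Inverse = (1/-4)·[[-5, 2], [2, 0]]
= [[5/4, -1/2], [-1/2, 0]]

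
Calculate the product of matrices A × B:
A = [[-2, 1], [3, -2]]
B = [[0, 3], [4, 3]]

Matrix multiplication:
C[0][0] = -2×0 + 1×4 = 4
C[0][1] = -2×3 + 1×3 = -3
C[1][0] = 3×0 + -2×4 = -8
C[1][1] = 3×3 + -2×3 = 3
Result: [[4, -3], [-8, 3]]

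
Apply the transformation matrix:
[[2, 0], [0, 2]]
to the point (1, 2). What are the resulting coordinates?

Matrix multiplication:
[[2, 0], [0, 2]] × [1, 2]ᵀ
= [(2)(1) + (0)(2), (0)(1) + (2)(2)]ᵀ
= [2, 4]ᵀ
Result: (2, 4)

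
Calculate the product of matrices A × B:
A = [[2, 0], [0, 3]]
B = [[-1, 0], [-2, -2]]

Matrix multiplication:
C[0][0] = 2×-1 + 0×-2 = -2
C[0][1] = 2×0 + 0×-2 = 0
C[1][0] = 0×-1 + 3×-2 = -6
C[1][1] = 0×0 + 3×-2 = -6
Result: [[-2, 0], [-6, -6]]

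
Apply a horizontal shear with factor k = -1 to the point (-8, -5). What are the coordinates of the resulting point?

Shear matrix for horizontal shear with factor k = -1:
[[1, -1], [0, 1]]
Result: (-8, -5) → (-3, -5)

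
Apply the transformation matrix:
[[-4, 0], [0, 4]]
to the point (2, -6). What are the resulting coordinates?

Matrix multiplication:
[[-4, 0], [0, 4]] × [2, -6]ᵀ
= [(-4)(2) + (0)(-6), (0)(2) + (4)(-6)]ᵀ
= [-8, -24]ᵀ
Result: (-8, -24)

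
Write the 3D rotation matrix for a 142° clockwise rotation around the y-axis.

Rotation matrix for clockwise 142° around y-axis:
A clockwise rotation by 142° is a counterclockwise rotation by -142°.
cos(-142°) = -0.7880, sin(-142°) = -0.6157
Result: [[-0.7880, 0, -0.6157], [0, 1, 0], [0.6157, 0, -0.7880]]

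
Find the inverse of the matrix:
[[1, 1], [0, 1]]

For [[a,b],[c,d]], inverse = (1/det)·[[d,-b],[-c,a]]
det = (1)(1) - (1)(0) = 1 - 0 = 1
Inverse = [[1, -1], [0, 1]]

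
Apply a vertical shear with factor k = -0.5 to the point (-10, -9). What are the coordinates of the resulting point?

Shear matrix for vertical shear with factor k = -0.5:
[[1, 0], [-0.50, 1]]
Result: (-10, -9) → (-10, -4)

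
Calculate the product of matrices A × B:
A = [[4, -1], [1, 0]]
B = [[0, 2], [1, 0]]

Matrix multiplication:
C[0][0] = 4×0 + -1×1 = -1
C[0][1] = 4×2 + -1×0 = 8
C[1][0] = 1×0 + 0×1 = 0
C[1][1] = 1×2 + 0×0 = 2
Result: [[-1, 8], [0, 2]]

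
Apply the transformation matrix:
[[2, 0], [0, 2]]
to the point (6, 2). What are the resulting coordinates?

Matrix multiplication:
[[2, 0], [0, 2]] × [6, 2]ᵀ
= [(2)(6) + (0)(2), (0)(6) + (2)(2)]ᵀ
= [12, 4]ᵀ
Result: (12, 4)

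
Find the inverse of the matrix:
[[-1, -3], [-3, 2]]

For [[a,b],[c,d]], inverse = (1/det)·[[d,-b],[-c,a]]
det = (-1)(2) - (-3)(-3) = -2 - 9 = -11
Inverse = (1/-11)·[[2, 3], [3, -1]]
= [[-2/11, -3/11], [-3/11, 1/11]]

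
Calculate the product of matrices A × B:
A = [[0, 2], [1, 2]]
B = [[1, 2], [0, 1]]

Matrix multiplication:
C[0][0] = 0×1 + 2×0 = 0
C[0][1] = 0×2 + 2×1 = 2
C[1][0] = 1×1 + 2×0 = 1
C[1][1] = 1×2 + 2×1 = 4
Result: [[0, 2], [1, 4]]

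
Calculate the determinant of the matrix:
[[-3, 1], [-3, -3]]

For a 2×2 matrix [[a, b], [c, d]], det = ad - bc
det = (-3)(-3) - (1)(-3) = 9 - -3 = 12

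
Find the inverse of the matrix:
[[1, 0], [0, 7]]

For [[a,b],[c,d]], inverse = (1/det)·[[d,-b],[-c,a]]
det = (1)(7) - (0)(0) = 7 - 0 = 7
Inverse = (1/7)·[[7, 0], [0, 1]]
= [[1, 0], [0, 1/7]]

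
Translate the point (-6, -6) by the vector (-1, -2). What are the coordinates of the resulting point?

Translation by (-1, -2) (homogeneous matrix [[1, 0, -1], [0, 1, -2], [0, 0, 1]]):
x' = -6 + -1 = -7
y' = -6 + -2 = -8
Result: (-7, -8)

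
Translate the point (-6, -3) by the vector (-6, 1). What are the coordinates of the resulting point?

Translation by (-6, 1) (homogeneous matrix [[1, 0, -6], [0, 1, 1], [0, 0, 1]]):
x' = -6 + -6 = -12
y' = -3 + 1 = -2
Result: (-12, -2)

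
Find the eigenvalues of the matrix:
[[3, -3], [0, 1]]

Characteristic equation: det(A - λI) = 0
λ² - (trace)λ + (det) = 0
trace = 3 + 1 = 4, det = (3)(1) - (-3)(0) = 3
λ² - (4)λ + (3) = 0
λ = (4 ± √((4)² - 4·(3))) / 2 = (4 ± √4) / 2
Solving: λ = 1, 3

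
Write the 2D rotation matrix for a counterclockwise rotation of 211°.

Rotation matrix formula: [[cos θ, -sin θ], [sin θ, cos θ]]
For θ = 211°:
cos(211°) = -0.8572
sin(211°) = -0.5150
Result: [[-0.8572, 0.5150], [-0.5150, -0.8572]]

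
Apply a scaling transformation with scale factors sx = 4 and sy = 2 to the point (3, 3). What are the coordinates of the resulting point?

Scaling matrix:
[[4, 0], [0, 2]]
Result: (3 × 4, 3 × 2) = (12, 6)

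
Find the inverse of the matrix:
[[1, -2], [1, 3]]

For [[a,b],[c,d]], inverse = (1/det)·[[d,-b],[-c,a]]
det = (1)(3) - (-2)(1) = 3 - -2 = 5
Inverse = (1/5)·[[3, 2], [-1, 1]]
= [[3/5, 2/5], [-1/5, 1/5]]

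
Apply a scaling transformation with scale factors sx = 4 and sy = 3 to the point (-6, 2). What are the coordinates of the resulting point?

Scaling matrix:
[[4, 0], [0, 3]]
Result: (-6 × 4, 2 × 3) = (-24, 6)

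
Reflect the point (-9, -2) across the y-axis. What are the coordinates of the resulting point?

Reflection across y-axis: (-9, -2) → (9, -2)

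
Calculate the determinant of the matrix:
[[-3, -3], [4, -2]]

For a 2×2 matrix [[a, b], [c, d]], det = ad - bc
det = (-3)(-2) - (-3)(4) = 6 - -12 = 18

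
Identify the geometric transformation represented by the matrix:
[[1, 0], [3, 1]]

This matrix represents: vertical shear with factor 3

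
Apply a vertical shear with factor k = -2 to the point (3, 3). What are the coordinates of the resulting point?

Shear matrix for vertical shear with factor k = -2:
[[1, 0], [-2, 1]]
Result: (3, 3) → (3, -3)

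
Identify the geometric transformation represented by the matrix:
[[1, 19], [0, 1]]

This matrix represents: horizontal shear with factor 19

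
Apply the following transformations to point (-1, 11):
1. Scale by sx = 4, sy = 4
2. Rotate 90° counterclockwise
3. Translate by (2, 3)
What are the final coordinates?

Step 1: Scale → (-4, 44)
Step 2: Rotate 90° → (-44, -4)
Step 3: Translate → (-42, -1)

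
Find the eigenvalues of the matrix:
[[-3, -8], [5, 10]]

Characteristic equation: det(A - λI) = 0
λ² - (trace)λ + (det) = 0
trace = -3 + 10 = 7, det = (-3)(10) - (-8)(5) = 10
λ² - (7)λ + (10) = 0
λ = (7 ± √((7)² - 4·(10))) / 2 = (7 ± √9) / 2
Solving: λ = 2, 5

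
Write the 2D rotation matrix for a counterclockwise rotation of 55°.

Rotation matrix formula: [[cos θ, -sin θ], [sin θ, cos θ]]
For θ = 55°:
cos(55°) = 0.5736
sin(55°) = 0.8192
Result: [[0.5736, -0.8192], [0.8192, 0.5736]]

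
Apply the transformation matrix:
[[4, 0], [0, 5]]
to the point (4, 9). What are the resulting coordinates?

Matrix multiplication:
[[4, 0], [0, 5]] × [4, 9]ᵀ
= [(4)(4) + (0)(9), (0)(4) + (5)(9)]ᵀ
= [16, 45]ᵀ
Result: (16, 45)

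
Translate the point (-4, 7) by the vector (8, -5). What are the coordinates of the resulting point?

Translation by (8, -5) (homogeneous matrix [[1, 0, 8], [0, 1, -5], [0, 0, 1]]):
x' = -4 + 8 = 4
y' = 7 + -5 = 2
Result: (4, 2)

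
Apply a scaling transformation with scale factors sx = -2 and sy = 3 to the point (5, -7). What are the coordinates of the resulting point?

Scaling matrix:
[[-2, 0], [0, 3]]
Result: (5 × -2, -7 × 3) = (-10, -21)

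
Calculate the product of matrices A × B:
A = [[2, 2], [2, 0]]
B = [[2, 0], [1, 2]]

Matrix multiplication:
C[0][0] = 2×2 + 2×1 = 6
C[0][1] = 2×0 + 2×2 = 4
C[1][0] = 2×2 + 0×1 = 4
C[1][1] = 2×0 + 0×2 = 0
Result: [[6, 4], [4, 0]]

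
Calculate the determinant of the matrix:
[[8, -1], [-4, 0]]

For a 2×2 matrix [[a, b], [c, d]], det = ad - bc
det = (8)(0) - (-1)(-4) = 0 - 4 = -4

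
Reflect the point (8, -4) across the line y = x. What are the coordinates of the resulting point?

Reflection across line y = x: (8, -4) → (-4, 8)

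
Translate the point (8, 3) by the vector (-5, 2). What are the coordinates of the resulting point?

Translation by (-5, 2) (homogeneous matrix [[1, 0, -5], [0, 1, 2], [0, 0, 1]]):
x' = 8 + -5 = 3
y' = 3 + 2 = 5
Result: (3, 5)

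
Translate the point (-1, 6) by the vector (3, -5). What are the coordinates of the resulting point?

Translation by (3, -5) (homogeneous matrix [[1, 0, 3], [0, 1, -5], [0, 0, 1]]):
x' = -1 + 3 = 2
y' = 6 + -5 = 1
Result: (2, 1)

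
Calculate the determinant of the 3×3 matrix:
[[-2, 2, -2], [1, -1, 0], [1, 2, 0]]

Expansion along first row:
det = -2·det([[-1,0],[2,0]]) - 2·det([[1,0],[1,0]]) + -2·det([[1,-1],[1,2]])
    = -2·(-1·0 - 0·2) - 2·(1·0 - 0·1) + -2·(1·2 - -1·1)
    = -2·0 - 2·0 + -2·3
    = 0 + 0 + -6 = -6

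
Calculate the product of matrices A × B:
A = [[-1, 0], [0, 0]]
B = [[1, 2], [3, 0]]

Matrix multiplication:
C[0][0] = -1×1 + 0×3 = -1
C[0][1] = -1×2 + 0×0 = -2
C[1][0] = 0×1 + 0×3 = 0
C[1][1] = 0×2 + 0×0 = 0
Result: [[-1, -2], [0, 0]]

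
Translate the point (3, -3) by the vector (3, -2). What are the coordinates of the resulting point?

Translation by (3, -2) (homogeneous matrix [[1, 0, 3], [0, 1, -2], [0, 0, 1]]):
x' = 3 + 3 = 6
y' = -3 + -2 = -5
Result: (6, -5)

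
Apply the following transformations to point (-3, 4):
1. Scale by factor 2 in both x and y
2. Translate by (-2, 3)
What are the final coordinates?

Step 1: Scale (-3, 4) by 2 → (-6, 8)
Step 2: Translate by (-2, 3) → (-8, 11)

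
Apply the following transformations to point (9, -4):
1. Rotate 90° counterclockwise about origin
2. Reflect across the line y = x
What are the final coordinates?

Step 1: Rotate 90° → (4, 9)
Step 2: Reflect across line y = x → (9, 4)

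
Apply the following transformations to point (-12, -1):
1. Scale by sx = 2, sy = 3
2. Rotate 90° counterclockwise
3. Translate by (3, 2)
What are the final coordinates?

Step 1: Scale → (-24, -3)
Step 2: Rotate 90° → (3, -24)
Step 3: Translate → (6, -22)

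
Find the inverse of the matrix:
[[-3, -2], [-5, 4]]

For [[a,b],[c,d]], inverse = (1/det)·[[d,-b],[-c,a]]
det = (-3)(4) - (-2)(-5) = -12 - 10 = -22
Inverse = (1/-22)·[[4, 2], [5, -3]]
= [[-2/11, -1/11], [-5/22, 3/22]]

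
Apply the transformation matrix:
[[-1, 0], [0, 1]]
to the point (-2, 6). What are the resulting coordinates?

Matrix multiplication:
[[-1, 0], [0, 1]] × [-2, 6]ᵀ
= [(-1)(-2) + (0)(6), (0)(-2) + (1)(6)]ᵀ
= [2, 6]ᵀ
Result: (2, 6)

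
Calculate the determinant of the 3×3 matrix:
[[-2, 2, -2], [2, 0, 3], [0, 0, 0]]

Expansion along first row:
det = -2·det([[0,3],[0,0]]) - 2·det([[2,3],[0,0]]) + -2·det([[2,0],[0,0]])
    = -2·(0·0 - 3·0) - 2·(2·0 - 3·0) + -2·(2·0 - 0·0)
    = -2·0 - 2·0 + -2·0
    = 0 + 0 + 0 = 0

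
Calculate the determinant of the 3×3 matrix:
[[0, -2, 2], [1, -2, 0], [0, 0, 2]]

Expansion along first row:
det = 0·det([[-2,0],[0,2]]) - -2·det([[1,0],[0,2]]) + 2·det([[1,-2],[0,0]])
    = 0·(-2·2 - 0·0) - -2·(1·2 - 0·0) + 2·(1·0 - -2·0)
    = 0·-4 - -2·2 + 2·0
    = 0 + 4 + 0 = 4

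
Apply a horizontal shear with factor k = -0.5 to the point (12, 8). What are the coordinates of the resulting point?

Shear matrix for horizontal shear with factor k = -0.5:
[[1, -0.50], [0, 1]]
Result: (12, 8) → (8, 8)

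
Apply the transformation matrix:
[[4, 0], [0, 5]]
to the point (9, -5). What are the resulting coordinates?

Matrix multiplication:
[[4, 0], [0, 5]] × [9, -5]ᵀ
= [(4)(9) + (0)(-5), (0)(9) + (5)(-5)]ᵀ
= [36, -25]ᵀ
Result: (36, -25)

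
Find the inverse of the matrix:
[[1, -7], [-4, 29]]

For [[a,b],[c,d]], inverse = (1/det)·[[d,-b],[-c,a]]
det = (1)(29) - (-7)(-4) = 29 - 28 = 1
Inverse = [[29, 7], [4, 1]]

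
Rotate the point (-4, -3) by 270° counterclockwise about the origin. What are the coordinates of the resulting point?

Rotation matrix for 270°: [[cos 270°, -sin 270°], [sin 270°, cos 270°]] = [[0, 1], [-1, 0]]
[[0, 1], [-1, 0]] × [-4, -3]ᵀ = [-3, 4]ᵀ
Result: (-3, 4)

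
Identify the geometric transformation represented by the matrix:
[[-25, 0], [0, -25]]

This matrix represents: uniform scaling by factor -25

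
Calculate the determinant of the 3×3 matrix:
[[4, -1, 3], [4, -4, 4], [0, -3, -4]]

Expansion along first row:
det = 4·det([[-4,4],[-3,-4]]) - -1·det([[4,4],[0,-4]]) + 3·det([[4,-4],[0,-3]])
    = 4·(-4·-4 - 4·-3) - -1·(4·-4 - 4·0) + 3·(4·-3 - -4·0)
    = 4·28 - -1·-16 + 3·-12
    = 112 + -16 + -36 = 60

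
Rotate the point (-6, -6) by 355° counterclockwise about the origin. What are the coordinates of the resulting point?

Rotation matrix for 355°: [[cos 355°, -sin 355°], [sin 355°, cos 355°]] ≈ [[0.996195, 0.087156], [-0.087156, 0.996195]]
[[0.996195, 0.087156], [-0.087156, 0.996195]] × [-6, -6]ᵀ ≈ [-6.5001, -5.4542]ᵀ
Result: (-6.5001, -5.4542)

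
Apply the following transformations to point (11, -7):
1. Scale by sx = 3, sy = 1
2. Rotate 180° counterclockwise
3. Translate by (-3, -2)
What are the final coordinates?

Step 1: Scale → (33, -7)
Step 2: Rotate 180° → (-33, 7)
Step 3: Translate → (-36, 5)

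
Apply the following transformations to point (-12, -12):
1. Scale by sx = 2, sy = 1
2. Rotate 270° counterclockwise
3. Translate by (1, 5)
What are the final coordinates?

Step 1: Scale → (-24, -12)
Step 2: Rotate 270° → (-12, 24)
Step 3: Translate → (-11, 29)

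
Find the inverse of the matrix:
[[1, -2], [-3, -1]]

For [[a,b],[c,d]], inverse = (1/det)·[[d,-b],[-c,a]]
det = (1)(-1) - (-2)(-3) = -1 - 6 = -7
Inverse = (1/-7)·[[-1, 2], [3, 1]]
= [[1/7, -2/7], [-3/7, -1/7]]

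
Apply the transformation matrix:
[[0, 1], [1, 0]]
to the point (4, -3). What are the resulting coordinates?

Matrix multiplication:
[[0, 1], [1, 0]] × [4, -3]ᵀ
= [(0)(4) + (1)(-3), (1)(4) + (0)(-3)]ᵀ
= [-3, 4]ᵀ
Result: (-3, 4)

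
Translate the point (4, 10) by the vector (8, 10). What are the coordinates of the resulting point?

Translation by (8, 10) (homogeneous matrix [[1, 0, 8], [0, 1, 10], [0, 0, 1]]):
x' = 4 + 8 = 12
y' = 10 + 10 = 20
Result: (12, 20)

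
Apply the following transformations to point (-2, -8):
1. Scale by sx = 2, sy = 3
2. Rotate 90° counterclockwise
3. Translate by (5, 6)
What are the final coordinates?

Step 1: Scale → (-4, -24)
Step 2: Rotate 90° → (24, -4)
Step 3: Translate → (29, 2)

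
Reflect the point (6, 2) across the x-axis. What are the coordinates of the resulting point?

Reflection across x-axis: (6, 2) → (6, -2)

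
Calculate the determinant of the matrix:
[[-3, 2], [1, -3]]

For a 2×2 matrix [[a, b], [c, d]], det = ad - bc
det = (-3)(-3) - (2)(1) = 9 - 2 = 7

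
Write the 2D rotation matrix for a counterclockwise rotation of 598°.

Rotation matrix formula: [[cos θ, -sin θ], [sin θ, cos θ]]
For θ = 598°:
cos(598°) = -0.5299
sin(598°) = -0.8480
Result: [[-0.5299, 0.8480], [-0.8480, -0.5299]]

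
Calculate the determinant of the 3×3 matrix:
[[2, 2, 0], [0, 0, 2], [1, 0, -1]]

Expansion along first row:
det = 2·det([[0,2],[0,-1]]) - 2·det([[0,2],[1,-1]]) + 0·det([[0,0],[1,0]])
    = 2·(0·-1 - 2·0) - 2·(0·-1 - 2·1) + 0·(0·0 - 0·1)
    = 2·0 - 2·-2 + 0·0
    = 0 + 4 + 0 = 4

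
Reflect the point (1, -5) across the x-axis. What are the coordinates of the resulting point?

Reflection across x-axis: (1, -5) → (1, 5)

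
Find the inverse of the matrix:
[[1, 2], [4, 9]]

For [[a,b],[c,d]], inverse = (1/det)·[[d,-b],[-c,a]]
det = (1)(9) - (2)(4) = 9 - 8 = 1
Inverse = [[9, -2], [-4, 1]]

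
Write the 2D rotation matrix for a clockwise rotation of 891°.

Rotation matrix formula: [[cos θ, -sin θ], [sin θ, cos θ]]
A clockwise rotation by 891° is equivalent to a counterclockwise rotation by -891°.
For θ = -891°:
cos(-891°) = -0.9877
sin(-891°) = -0.1564
Result: [[-0.9877, 0.1564], [-0.1564, -0.9877]]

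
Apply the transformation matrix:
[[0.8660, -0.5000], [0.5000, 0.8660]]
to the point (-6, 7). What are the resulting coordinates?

Matrix multiplication:
[[0.8660, -0.5000], [0.5000, 0.8660]] × [-6, 7]ᵀ
= [(0.8660)(-6) + (-0.5000)(7), (0.5000)(-6) + (0.8660)(7)]ᵀ
= [-8.6960, 3.0620]ᵀ
Result: (-8.6960, 3.0620)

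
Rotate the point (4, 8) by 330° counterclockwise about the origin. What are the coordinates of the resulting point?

Rotation matrix for 330°: [[cos 330°, -sin 330°], [sin 330°, cos 330°]] ≈ [[0.866025, 0.500000], [-0.500000, 0.866025]]
[[0.866025, 0.500000], [-0.500000, 0.866025]] × [4, 8]ᵀ ≈ [7.4641, 4.9282]ᵀ
Result: (7.4641, 4.9282)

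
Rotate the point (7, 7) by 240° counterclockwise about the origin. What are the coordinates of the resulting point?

Rotation matrix for 240°: [[cos 240°, -sin 240°], [sin 240°, cos 240°]] ≈ [[-0.500000, 0.866025], [-0.866025, -0.500000]]
[[-0.500000, 0.866025], [-0.866025, -0.500000]] × [7, 7]ᵀ ≈ [2.5622, -9.5622]ᵀ
Result: (2.5622, -9.5622)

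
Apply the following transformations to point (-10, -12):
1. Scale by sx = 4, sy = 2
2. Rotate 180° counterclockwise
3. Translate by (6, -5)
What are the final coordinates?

Step 1: Scale → (-40, -24)
Step 2: Rotate 180° → (40, 24)
Step 3: Translate → (46, 19)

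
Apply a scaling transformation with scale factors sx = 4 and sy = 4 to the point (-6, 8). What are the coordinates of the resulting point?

Scaling matrix:
[[4, 0], [0, 4]]
Result: (-6 × 4, 8 × 4) = (-24, 32)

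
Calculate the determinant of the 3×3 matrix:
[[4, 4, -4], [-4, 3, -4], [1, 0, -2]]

Expansion along first row:
det = 4·det([[3,-4],[0,-2]]) - 4·det([[-4,-4],[1,-2]]) + -4·det([[-4,3],[1,0]])
    = 4·(3·-2 - -4·0) - 4·(-4·-2 - -4·1) + -4·(-4·0 - 3·1)
    = 4·-6 - 4·12 + -4·-3
    = -24 + -48 + 12 = -60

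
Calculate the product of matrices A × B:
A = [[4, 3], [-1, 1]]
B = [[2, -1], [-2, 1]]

Matrix multiplication:
C[0][0] = 4×2 + 3×-2 = 2
C[0][1] = 4×-1 + 3×1 = -1
C[1][0] = -1×2 + 1×-2 = -4
C[1][1] = -1×-1 + 1×1 = 2
Result: [[2, -1], [-4, 2]]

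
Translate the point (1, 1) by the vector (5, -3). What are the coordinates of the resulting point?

Translation by (5, -3) (homogeneous matrix [[1, 0, 5], [0, 1, -3], [0, 0, 1]]):
x' = 1 + 5 = 6
y' = 1 + -3 = -2
Result: (6, -2)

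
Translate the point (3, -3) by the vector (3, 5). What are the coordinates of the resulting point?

Translation by (3, 5) (homogeneous matrix [[1, 0, 3], [0, 1, 5], [0, 0, 1]]):
x' = 3 + 3 = 6
y' = -3 + 5 = 2
Result: (6, 2)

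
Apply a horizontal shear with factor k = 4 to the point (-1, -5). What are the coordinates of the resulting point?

Shear matrix for horizontal shear with factor k = 4:
[[1, 4], [0, 1]]
Result: (-1, -5) → (-21, -5)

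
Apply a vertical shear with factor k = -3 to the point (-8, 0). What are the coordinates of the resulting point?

Shear matrix for vertical shear with factor k = -3:
[[1, 0], [-3, 1]]
Result: (-8, 0) → (-8, 24)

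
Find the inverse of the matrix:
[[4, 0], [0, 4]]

For [[a,b],[c,d]], inverse = (1/det)·[[d,-b],[-c,a]]
det = (4)(4) - (0)(0) = 16 - 0 = 16
Inverse = (1/16)·[[4, 0], [0, 4]]
= [[1/4, 0], [0, 1/4]]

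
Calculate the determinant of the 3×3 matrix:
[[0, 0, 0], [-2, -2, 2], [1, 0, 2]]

Expansion along first row:
det = 0·det([[-2,2],[0,2]]) - 0·det([[-2,2],[1,2]]) + 0·det([[-2,-2],[1,0]])
    = 0·(-2·2 - 2·0) - 0·(-2·2 - 2·1) + 0·(-2·0 - -2·1)
    = 0·-4 - 0·-6 + 0·2
    = 0 + 0 + 0 = 0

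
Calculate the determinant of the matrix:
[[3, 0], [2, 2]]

For a 2×2 matrix [[a, b], [c, d]], det = ad - bc
det = (3)(2) - (0)(2) = 6 - 0 = 6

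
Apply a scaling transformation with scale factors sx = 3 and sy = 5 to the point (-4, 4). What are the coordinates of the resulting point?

Scaling matrix:
[[3, 0], [0, 5]]
Result: (-4 × 3, 4 × 5) = (-12, 20)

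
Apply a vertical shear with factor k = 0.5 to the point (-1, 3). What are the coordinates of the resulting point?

Shear matrix for vertical shear with factor k = 0.5:
[[1, 0], [0.50, 1]]
Result: (-1, 3) → (-1, 2.5)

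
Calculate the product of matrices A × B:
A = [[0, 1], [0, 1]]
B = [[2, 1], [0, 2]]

Matrix multiplication:
C[0][0] = 0×2 + 1×0 = 0
C[0][1] = 0×1 + 1×2 = 2
C[1][0] = 0×2 + 1×0 = 0
C[1][1] = 0×1 + 1×2 = 2
Result: [[0, 2], [0, 2]]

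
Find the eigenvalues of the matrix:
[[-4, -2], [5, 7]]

Characteristic equation: det(A - λI) = 0
λ² - (trace)λ + (det) = 0
trace = -4 + 7 = 3, det = (-4)(7) - (-2)(5) = -18
λ² - (3)λ + (-18) = 0
λ = (3 ± √((3)² - 4·(-18))) / 2 = (3 ± √81) / 2
Solving: λ = -3, 6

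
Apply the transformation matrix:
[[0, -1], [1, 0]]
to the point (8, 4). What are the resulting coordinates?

Matrix multiplication:
[[0, -1], [1, 0]] × [8, 4]ᵀ
= [(0)(8) + (-1)(4), (1)(8) + (0)(4)]ᵀ
= [-4, 8]ᵀ
Result: (-4, 8)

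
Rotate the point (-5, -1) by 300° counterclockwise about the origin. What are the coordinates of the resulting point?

Rotation matrix for 300°: [[cos 300°, -sin 300°], [sin 300°, cos 300°]] ≈ [[0.500000, 0.866025], [-0.866025, 0.500000]]
[[0.500000, 0.866025], [-0.866025, 0.500000]] × [-5, -1]ᵀ ≈ [-3.3660, 3.8301]ᵀ
Result: (-3.3660, 3.8301)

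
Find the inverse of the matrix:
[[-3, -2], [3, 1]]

For [[a,b],[c,d]], inverse = (1/det)·[[d,-b],[-c,a]]
det = (-3)(1) - (-2)(3) = -3 - -6 = 3
Inverse = (1/3)·[[1, 2], [-3, -3]]
= [[1/3, 2/3], [-1, -1]]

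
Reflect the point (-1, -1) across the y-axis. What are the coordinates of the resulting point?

Reflection across y-axis: (-1, -1) → (1, -1)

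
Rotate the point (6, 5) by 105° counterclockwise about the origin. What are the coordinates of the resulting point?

Rotation matrix for 105°: [[cos 105°, -sin 105°], [sin 105°, cos 105°]] ≈ [[-0.258819, -0.965926], [0.965926, -0.258819]]
[[-0.258819, -0.965926], [0.965926, -0.258819]] × [6, 5]ᵀ ≈ [-6.3825, 4.5015]ᵀ
Result: (-6.3825, 4.5015)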